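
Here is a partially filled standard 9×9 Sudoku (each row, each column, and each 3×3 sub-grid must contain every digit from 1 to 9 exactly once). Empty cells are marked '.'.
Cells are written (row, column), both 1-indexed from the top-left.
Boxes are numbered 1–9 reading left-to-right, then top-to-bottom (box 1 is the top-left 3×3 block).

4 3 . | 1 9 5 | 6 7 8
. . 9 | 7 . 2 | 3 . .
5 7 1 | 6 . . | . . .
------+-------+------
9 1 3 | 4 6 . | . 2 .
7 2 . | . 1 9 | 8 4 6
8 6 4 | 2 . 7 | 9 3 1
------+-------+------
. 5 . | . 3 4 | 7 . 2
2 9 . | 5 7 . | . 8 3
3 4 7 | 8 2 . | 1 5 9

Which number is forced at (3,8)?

Row 3 already contains {1, 5, 6, 7}.
Column 8 already contains {2, 3, 4, 5, 7, 8}.
Its 3×3 block (box 3) already contains {3, 6, 7, 8}.
The only value from 1–9 not eliminated is 9, so (3,8) = 9.

9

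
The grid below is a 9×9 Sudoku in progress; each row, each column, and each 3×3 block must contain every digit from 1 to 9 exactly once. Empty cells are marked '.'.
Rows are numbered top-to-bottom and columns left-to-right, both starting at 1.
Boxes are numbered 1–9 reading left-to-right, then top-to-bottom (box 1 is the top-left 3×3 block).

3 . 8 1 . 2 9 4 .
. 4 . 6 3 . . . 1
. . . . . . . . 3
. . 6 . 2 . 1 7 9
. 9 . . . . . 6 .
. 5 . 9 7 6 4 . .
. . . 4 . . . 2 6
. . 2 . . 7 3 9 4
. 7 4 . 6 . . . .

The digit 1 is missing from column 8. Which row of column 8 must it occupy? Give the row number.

9

Consider where 1 can go in column 8.
r2c8 is out (row 2 already has a 1).
r3c8 is out (box 3 already has a 1).
r6c8 is out (box 6 already has a 1).
So the only cell in column 8 that can hold 1 is r9c8.
That is row 9.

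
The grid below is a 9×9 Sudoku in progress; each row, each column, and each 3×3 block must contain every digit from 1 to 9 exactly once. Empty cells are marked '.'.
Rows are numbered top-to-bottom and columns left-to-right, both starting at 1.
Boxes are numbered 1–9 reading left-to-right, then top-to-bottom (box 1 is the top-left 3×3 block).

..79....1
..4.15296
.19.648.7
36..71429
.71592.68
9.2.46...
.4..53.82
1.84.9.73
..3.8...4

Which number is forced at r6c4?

3

Cell r6c4 itself could take any of {3, 8} by direct elimination.
Consider where 3 can go in box 5.
r4c4 is out (row 4 already has a 3).
So the only cell in box 5 that can hold 3 is r6c4.
Therefore r6c4 = 3.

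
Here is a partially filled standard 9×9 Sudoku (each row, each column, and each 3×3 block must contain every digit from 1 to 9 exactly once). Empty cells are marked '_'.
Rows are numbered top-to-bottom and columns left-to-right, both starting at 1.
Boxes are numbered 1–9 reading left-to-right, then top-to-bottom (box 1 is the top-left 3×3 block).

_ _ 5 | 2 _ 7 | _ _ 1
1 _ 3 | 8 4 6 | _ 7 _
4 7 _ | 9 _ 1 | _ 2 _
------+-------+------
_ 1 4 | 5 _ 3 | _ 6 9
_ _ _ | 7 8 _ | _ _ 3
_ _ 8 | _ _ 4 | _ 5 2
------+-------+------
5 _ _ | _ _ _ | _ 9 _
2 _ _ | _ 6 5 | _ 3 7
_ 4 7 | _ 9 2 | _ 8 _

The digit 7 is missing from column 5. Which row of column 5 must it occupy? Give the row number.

7

Consider where 7 can go in column 5.
R1C5 is out (row 1 already has a 7).
R3C5 is out (row 3 already has a 7).
R4C5 is out (box 5 already has a 7).
R6C5 is out (box 5 already has a 7).
So the only cell in column 5 that can hold 7 is R7C5.
That is row 7.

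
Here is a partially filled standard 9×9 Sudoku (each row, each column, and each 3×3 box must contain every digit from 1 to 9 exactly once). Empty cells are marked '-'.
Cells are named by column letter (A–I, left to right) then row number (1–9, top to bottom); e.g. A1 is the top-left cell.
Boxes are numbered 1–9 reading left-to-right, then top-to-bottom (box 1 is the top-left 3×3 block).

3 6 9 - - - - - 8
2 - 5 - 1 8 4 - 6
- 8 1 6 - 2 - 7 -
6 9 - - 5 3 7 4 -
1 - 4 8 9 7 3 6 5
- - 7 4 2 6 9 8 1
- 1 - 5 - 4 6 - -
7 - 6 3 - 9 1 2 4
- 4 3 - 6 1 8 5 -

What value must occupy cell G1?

Cell G1 itself could take any of {2, 5} by direct elimination.
Consider where 2 can go in column G.
G3 is out (row 3 already has a 2).
So the only cell in column G that can hold 2 is G1.
Therefore G1 = 2.

2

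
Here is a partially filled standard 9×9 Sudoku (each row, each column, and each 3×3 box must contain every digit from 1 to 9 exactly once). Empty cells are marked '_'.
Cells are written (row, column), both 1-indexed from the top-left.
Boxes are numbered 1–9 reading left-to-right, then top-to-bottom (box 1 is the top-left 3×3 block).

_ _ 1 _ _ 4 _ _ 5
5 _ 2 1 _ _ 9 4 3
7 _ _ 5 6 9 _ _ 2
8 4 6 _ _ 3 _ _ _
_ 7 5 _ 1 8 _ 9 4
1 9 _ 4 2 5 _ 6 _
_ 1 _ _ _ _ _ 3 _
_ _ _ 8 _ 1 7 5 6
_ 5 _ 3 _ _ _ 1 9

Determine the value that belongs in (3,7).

Cell (3,7) itself could take any of {1, 8} by direct elimination.
Consider where 1 can go in box 3.
(1,7) is out (row 1 already has a 1).
(1,8) is out (row 1 already has a 1).
(3,8) is out (column 8 already has a 1).
So the only cell in box 3 that can hold 1 is (3,7).
Therefore (3,7) = 1.

1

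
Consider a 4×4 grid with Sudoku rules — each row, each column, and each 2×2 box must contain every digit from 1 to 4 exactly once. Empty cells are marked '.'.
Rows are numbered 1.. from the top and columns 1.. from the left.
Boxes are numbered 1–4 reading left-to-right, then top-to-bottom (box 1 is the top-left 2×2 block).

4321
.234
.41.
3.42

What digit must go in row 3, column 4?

Row 3 already contains {1, 4}.
Column 4 already contains {1, 2, 4}.
Its 2×2 block (box 4) already contains {1, 2, 4}.
The only value from 1–4 not eliminated is 3, so row 3, column 4 = 3.

3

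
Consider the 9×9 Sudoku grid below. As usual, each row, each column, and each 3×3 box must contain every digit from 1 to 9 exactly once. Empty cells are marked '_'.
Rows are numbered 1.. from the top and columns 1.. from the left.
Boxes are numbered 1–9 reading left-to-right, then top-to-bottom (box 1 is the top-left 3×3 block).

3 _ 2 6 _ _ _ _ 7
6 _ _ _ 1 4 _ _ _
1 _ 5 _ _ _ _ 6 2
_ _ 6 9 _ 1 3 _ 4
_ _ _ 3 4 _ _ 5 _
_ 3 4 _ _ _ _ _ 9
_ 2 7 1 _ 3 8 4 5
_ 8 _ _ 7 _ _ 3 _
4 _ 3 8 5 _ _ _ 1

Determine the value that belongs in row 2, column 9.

3

Cell row 2, column 9 itself could take any of {3, 8} by direct elimination.
Consider where 3 can go in box 3.
row 1, column 7 is out (row 1 already has a 3).
row 1, column 8 is out (row 1 already has a 3).
row 2, column 7 is out (column 7 already has a 3).
row 2, column 8 is out (column 8 already has a 3).
row 3, column 7 is out (column 7 already has a 3).
So the only cell in box 3 that can hold 3 is row 2, column 9.
Therefore row 2, column 9 = 3.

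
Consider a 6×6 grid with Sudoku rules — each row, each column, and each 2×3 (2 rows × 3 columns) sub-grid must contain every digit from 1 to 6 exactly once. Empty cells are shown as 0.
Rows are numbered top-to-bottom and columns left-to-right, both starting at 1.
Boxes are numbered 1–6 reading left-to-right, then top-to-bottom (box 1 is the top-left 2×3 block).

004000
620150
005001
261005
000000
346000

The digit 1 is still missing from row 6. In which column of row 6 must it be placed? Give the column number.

5

Consider where 1 can go in row 6.
r6c4 is out (column 4 already has a 1).
r6c6 is out (column 6 already has a 1).
So the only cell in row 6 that can hold 1 is r6c5.
That is column 5.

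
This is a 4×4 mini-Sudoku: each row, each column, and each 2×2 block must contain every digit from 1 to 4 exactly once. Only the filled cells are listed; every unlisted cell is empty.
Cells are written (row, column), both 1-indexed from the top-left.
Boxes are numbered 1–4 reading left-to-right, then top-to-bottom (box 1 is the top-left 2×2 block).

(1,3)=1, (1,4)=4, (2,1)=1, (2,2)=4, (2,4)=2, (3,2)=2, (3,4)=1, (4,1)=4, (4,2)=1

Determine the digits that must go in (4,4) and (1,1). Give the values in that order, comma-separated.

For (4,4):
  Row 4 already contains {1, 4}.
  Column 4 already contains {1, 2, 4}.
  Its 2×2 block (box 4) already contains {1}.
  The only value from 1–4 not eliminated is 3, so (4,4) = 3.
For (1,1):
  Consider where 2 can go in column 1.
  (3,1) is out (row 3 already has a 2).
  So the only cell in column 1 that can hold 2 is (1,1).
  So (1,1) = 2.

3,2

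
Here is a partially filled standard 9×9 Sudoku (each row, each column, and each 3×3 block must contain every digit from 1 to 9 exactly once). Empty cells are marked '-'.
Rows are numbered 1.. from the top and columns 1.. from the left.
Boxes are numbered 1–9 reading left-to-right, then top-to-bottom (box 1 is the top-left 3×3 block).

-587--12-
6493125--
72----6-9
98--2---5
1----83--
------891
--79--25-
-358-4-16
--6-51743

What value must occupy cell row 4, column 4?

Cell row 4, column 4 itself could take any of {1, 4, 6} by direct elimination.
Consider where 1 can go in row 4.
row 4, column 3 is out (box 4 already has a 1).
row 4, column 6 is out (column 6 already has a 1).
row 4, column 7 is out (column 7 already has a 1).
row 4, column 8 is out (column 8 already has a 1).
So the only cell in row 4 that can hold 1 is row 4, column 4.
Therefore row 4, column 4 = 1.

1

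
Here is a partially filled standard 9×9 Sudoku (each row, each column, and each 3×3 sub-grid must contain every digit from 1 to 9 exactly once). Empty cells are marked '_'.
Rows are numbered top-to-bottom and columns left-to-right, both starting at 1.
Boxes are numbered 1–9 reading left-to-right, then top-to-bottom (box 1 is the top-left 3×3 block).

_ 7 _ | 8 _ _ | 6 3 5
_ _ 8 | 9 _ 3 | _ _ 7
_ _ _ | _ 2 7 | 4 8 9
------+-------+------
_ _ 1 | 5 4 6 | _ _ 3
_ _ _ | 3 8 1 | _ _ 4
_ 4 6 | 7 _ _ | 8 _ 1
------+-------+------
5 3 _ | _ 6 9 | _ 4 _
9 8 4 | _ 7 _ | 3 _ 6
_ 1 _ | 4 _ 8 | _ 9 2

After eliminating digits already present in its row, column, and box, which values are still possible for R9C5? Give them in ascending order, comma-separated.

Row 9 already contains {1, 2, 4, 8, 9}.
Column 5 already contains {2, 4, 6, 7, 8}.
Its 3×3 block (box 8) already contains {4, 6, 7, 8, 9}.
Removing those from 1–9 leaves {3, 5} as the candidates for R9C5.

3,5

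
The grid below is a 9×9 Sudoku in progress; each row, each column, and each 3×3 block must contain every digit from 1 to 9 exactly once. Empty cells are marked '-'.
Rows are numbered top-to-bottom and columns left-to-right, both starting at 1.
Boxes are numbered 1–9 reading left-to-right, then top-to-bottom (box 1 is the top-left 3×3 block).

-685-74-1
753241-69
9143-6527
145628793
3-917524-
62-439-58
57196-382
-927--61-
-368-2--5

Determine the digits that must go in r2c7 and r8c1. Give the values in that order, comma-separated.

8,8

For r2c7:
  Row 2 already contains {1, 2, 3, 4, 5, 6, 7, 9}.
  Column 7 already contains {2, 3, 4, 5, 6, 7}.
  Its 3×3 block (box 3) already contains {1, 2, 4, 5, 6, 7, 9}.
  The only value from 1–9 not eliminated is 8, so r2c7 = 8.
For r8c1:
  Consider where 8 can go in box 7.
  r9c1 is out (row 9 already has a 8).
  So the only cell in box 7 that can hold 8 is r8c1.
  So r8c1 = 8.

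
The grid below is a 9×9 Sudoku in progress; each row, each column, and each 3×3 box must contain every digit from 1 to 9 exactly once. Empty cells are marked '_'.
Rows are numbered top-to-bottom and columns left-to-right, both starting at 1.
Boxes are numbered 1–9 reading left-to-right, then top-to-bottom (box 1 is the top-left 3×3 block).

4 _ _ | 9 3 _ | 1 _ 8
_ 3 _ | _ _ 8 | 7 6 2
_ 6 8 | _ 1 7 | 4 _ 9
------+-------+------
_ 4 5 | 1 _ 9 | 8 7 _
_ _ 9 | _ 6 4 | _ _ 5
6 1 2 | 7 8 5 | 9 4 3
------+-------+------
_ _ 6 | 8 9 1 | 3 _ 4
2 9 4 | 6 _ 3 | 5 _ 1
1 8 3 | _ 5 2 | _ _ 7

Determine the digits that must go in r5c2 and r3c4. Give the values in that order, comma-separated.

For r5c2:
  Row 5 already contains {4, 5, 6, 9}.
  Column 2 already contains {1, 3, 4, 6, 8, 9}.
  Its 3×3 block (box 4) already contains {1, 2, 4, 5, 6, 9}.
  The only value from 1–9 not eliminated is 7, so r5c2 = 7.
For r3c4:
  Consider where 2 can go in row 3.
  r3c1 is out (column 1 already has a 2).
  r3c8 is out (box 3 already has a 2).
  So the only cell in row 3 that can hold 2 is r3c4.
  So r3c4 = 2.

7,2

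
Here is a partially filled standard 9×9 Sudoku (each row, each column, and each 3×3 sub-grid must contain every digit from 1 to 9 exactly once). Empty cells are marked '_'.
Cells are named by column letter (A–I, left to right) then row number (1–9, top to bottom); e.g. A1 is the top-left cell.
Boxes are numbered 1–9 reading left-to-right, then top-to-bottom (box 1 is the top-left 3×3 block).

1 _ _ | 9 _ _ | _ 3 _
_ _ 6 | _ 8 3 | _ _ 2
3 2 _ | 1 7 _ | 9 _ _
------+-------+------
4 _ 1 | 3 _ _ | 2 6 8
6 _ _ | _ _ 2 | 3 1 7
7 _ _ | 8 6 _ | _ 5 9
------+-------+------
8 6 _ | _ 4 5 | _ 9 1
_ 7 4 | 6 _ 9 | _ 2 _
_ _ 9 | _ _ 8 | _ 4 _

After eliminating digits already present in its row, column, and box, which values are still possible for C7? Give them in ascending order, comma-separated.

Row 7 already contains {1, 4, 5, 6, 8, 9}.
Column C already contains {1, 4, 6, 9}.
Its 3×3 block (box 7) already contains {4, 6, 7, 8, 9}.
Removing those from 1–9 leaves {2, 3} as the candidates for C7.

2,3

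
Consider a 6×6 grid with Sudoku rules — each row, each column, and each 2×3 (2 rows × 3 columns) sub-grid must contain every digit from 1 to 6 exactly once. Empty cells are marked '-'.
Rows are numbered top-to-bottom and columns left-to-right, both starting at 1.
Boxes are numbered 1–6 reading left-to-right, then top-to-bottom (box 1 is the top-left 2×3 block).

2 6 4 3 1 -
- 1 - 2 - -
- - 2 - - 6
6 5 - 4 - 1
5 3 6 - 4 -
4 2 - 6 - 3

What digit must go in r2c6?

4

Cell r2c6 itself could take any of {4, 5} by direct elimination.
Consider where 4 can go in row 2.
r2c1 is out (column 1 already has a 4).
r2c3 is out (column 3 already has a 4).
r2c5 is out (column 5 already has a 4).
So the only cell in row 2 that can hold 4 is r2c6.
Therefore r2c6 = 4.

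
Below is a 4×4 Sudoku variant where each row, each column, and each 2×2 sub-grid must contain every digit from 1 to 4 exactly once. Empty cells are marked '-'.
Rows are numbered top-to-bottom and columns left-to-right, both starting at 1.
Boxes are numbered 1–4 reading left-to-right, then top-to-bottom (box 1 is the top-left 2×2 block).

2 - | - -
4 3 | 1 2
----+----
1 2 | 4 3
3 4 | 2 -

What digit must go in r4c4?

1

Row 4 already contains {2, 3, 4}.
Column 4 already contains {2, 3}.
Its 2×2 block (box 4) already contains {2, 3, 4}.
The only value from 1–4 not eliminated is 1, so r4c4 = 1.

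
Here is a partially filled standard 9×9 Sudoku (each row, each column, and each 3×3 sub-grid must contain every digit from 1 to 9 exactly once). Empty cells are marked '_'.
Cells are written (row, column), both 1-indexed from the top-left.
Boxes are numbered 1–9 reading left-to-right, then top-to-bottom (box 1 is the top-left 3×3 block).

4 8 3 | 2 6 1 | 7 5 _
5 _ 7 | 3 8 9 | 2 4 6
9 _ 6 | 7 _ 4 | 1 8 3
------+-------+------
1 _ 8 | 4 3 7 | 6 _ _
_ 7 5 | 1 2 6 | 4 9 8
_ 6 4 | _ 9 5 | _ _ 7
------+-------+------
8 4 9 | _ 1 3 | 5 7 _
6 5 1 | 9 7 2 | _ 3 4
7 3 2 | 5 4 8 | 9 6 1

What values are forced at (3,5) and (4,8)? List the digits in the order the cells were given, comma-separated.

For (3,5):
  Row 3 already contains {1, 3, 4, 6, 7, 8, 9}.
  Column 5 already contains {1, 2, 3, 4, 6, 7, 8, 9}.
  Its 3×3 block (box 2) already contains {1, 2, 3, 4, 6, 7, 8, 9}.
  The only value from 1–9 not eliminated is 5, so (3,5) = 5.
For (4,8):
  Row 4 already contains {1, 3, 4, 6, 7, 8}.
  Column 8 already contains {3, 4, 5, 6, 7, 8, 9}.
  Its 3×3 block (box 6) already contains {4, 6, 7, 8, 9}.
  The only value from 1–9 not eliminated is 2, so (4,8) = 2.

5,2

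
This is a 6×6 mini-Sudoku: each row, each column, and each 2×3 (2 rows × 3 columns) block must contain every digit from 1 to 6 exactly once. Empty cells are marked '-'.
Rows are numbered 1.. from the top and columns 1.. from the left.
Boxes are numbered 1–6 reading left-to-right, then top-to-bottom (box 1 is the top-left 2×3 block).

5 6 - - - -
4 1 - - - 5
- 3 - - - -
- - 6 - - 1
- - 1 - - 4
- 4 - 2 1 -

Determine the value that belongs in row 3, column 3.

Cell row 3, column 3 itself could take any of {2, 4, 5} by direct elimination.
Consider where 4 can go in box 3.
row 3, column 1 is out (column 1 already has a 4).
row 4, column 1 is out (column 1 already has a 4).
row 4, column 2 is out (column 2 already has a 4).
So the only cell in box 3 that can hold 4 is row 3, column 3.
Therefore row 3, column 3 = 4.

4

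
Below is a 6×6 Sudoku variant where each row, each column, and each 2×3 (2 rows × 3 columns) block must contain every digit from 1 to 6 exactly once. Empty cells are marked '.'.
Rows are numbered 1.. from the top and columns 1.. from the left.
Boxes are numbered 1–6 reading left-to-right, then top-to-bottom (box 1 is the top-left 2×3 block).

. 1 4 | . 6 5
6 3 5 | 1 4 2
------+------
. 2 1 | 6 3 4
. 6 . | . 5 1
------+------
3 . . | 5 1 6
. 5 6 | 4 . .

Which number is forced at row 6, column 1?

1

Cell row 6, column 1 itself could take any of {1, 2} by direct elimination.
Consider where 1 can go in column 1.
row 1, column 1 is out (row 1 already has a 1).
row 3, column 1 is out (row 3 already has a 1).
row 4, column 1 is out (row 4 already has a 1).
So the only cell in column 1 that can hold 1 is row 6, column 1.
Therefore row 6, column 1 = 1.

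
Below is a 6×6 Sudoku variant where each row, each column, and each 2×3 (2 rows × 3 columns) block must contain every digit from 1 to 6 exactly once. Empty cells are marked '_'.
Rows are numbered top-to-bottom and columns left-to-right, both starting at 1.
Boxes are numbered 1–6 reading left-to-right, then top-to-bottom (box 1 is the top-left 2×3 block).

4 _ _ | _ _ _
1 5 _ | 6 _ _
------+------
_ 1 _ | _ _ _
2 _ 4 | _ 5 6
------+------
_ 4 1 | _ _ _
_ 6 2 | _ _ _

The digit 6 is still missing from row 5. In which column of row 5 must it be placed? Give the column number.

Consider where 6 can go in row 5.
R5C1 is out (box 5 already has a 6).
R5C4 is out (column 4 already has a 6).
R5C6 is out (column 6 already has a 6).
So the only cell in row 5 that can hold 6 is R5C5.
That is column 5.

5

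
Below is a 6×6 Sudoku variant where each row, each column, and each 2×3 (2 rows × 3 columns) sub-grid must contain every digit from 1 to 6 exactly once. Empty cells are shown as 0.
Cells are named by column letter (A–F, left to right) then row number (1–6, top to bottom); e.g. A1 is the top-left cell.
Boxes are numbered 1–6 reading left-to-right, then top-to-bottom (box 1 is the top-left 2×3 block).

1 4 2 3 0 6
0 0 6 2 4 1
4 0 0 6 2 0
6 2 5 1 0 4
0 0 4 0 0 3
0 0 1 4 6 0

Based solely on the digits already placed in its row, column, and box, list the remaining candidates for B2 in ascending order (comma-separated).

3,5

Row 2 already contains {1, 2, 4, 6}.
Column B already contains {2, 4}.
Its 2×3 block (box 1) already contains {1, 2, 4, 6}.
Removing those from 1–6 leaves {3, 5} as the candidates for B2.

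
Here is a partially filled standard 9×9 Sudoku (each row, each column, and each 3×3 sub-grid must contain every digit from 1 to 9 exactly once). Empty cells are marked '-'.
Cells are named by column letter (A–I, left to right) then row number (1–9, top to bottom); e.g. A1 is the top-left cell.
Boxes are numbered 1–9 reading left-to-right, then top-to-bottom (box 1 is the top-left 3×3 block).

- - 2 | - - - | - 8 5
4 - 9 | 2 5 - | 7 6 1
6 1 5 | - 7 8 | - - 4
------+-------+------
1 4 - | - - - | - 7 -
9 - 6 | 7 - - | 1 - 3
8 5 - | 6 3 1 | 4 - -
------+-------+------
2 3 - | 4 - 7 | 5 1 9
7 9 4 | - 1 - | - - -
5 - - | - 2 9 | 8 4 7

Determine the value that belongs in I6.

2

Row 6 already contains {1, 3, 4, 5, 6, 8}.
Column I already contains {1, 3, 4, 5, 7, 9}.
Its 3×3 block (box 6) already contains {1, 3, 4, 7}.
The only value from 1–9 not eliminated is 2, so I6 = 2.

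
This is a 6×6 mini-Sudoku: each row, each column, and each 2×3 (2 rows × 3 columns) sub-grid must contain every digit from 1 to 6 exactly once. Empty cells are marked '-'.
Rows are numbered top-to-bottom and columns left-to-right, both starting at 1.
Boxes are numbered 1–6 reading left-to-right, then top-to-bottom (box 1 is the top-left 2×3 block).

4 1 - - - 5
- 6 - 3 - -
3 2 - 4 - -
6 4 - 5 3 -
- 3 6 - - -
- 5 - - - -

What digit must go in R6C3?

Cell R6C3 itself could take any of {1, 2, 4} by direct elimination.
Consider where 4 can go in column 3.
R1C3 is out (row 1 already has a 4).
R2C3 is out (box 1 already has a 4).
R3C3 is out (row 3 already has a 4).
R4C3 is out (row 4 already has a 4).
So the only cell in column 3 that can hold 4 is R6C3.
Therefore R6C3 = 4.

4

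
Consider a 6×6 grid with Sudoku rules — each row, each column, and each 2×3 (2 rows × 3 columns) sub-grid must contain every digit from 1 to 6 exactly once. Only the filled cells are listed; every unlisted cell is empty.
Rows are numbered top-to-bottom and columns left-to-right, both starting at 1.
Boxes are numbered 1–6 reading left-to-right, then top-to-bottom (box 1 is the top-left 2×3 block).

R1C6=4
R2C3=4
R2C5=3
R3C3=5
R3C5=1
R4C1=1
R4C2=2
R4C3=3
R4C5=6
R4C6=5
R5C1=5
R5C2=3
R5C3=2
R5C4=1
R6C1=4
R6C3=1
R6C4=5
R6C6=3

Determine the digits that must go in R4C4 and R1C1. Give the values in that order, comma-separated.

4,3

For R4C4:
  Row 4 already contains {1, 2, 3, 5, 6}.
  Column 4 already contains {1, 5}.
  Its 2×3 block (box 4) already contains {1, 5, 6}.
  The only value from 1–6 not eliminated is 4, so R4C4 = 4.
For R1C1:
  Consider where 3 can go in box 1.
  R1C2 is out (column 2 already has a 3).
  R1C3 is out (column 3 already has a 3).
  R2C1 is out (row 2 already has a 3).
  R2C2 is out (row 2 already has a 3).
  So the only cell in box 1 that can hold 3 is R1C1.
  So R1C1 = 3.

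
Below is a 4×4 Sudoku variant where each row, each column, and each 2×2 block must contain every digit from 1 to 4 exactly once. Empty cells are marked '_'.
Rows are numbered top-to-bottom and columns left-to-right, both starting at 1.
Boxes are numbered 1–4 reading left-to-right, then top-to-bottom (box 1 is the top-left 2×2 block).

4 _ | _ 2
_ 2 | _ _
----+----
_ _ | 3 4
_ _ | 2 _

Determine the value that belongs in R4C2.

Cell R4C2 itself could take any of {1, 3, 4} by direct elimination.
Consider where 4 can go in column 2.
R1C2 is out (row 1 already has a 4).
R3C2 is out (row 3 already has a 4).
So the only cell in column 2 that can hold 4 is R4C2.
Therefore R4C2 = 4.

4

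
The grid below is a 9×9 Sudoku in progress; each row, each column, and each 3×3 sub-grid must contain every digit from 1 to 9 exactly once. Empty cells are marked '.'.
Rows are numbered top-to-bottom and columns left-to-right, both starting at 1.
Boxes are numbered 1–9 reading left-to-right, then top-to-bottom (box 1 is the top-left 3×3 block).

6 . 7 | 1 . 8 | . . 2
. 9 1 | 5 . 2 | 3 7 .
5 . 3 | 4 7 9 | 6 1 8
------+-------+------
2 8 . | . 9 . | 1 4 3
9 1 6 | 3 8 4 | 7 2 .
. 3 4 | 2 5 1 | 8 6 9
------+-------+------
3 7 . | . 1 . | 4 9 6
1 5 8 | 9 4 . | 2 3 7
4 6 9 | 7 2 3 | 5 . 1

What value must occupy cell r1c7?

Row 1 already contains {1, 2, 6, 7, 8}.
Column 7 already contains {1, 2, 3, 4, 5, 6, 7, 8}.
Its 3×3 block (box 3) already contains {1, 2, 3, 6, 7, 8}.
The only value from 1–9 not eliminated is 9, so r1c7 = 9.

9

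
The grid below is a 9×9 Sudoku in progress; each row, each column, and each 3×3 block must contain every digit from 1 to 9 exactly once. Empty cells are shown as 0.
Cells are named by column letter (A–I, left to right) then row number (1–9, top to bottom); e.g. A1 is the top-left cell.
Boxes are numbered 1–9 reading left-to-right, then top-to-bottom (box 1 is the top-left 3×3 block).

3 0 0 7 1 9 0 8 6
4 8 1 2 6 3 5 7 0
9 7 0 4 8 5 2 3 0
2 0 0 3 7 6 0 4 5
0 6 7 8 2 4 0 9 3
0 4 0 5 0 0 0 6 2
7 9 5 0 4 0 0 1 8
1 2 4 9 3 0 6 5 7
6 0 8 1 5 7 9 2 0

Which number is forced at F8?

Row 8 already contains {1, 2, 3, 4, 5, 6, 7, 9}.
Column F already contains {3, 4, 5, 6, 7, 9}.
Its 3×3 block (box 8) already contains {1, 3, 4, 5, 7, 9}.
The only value from 1–9 not eliminated is 8, so F8 = 8.

8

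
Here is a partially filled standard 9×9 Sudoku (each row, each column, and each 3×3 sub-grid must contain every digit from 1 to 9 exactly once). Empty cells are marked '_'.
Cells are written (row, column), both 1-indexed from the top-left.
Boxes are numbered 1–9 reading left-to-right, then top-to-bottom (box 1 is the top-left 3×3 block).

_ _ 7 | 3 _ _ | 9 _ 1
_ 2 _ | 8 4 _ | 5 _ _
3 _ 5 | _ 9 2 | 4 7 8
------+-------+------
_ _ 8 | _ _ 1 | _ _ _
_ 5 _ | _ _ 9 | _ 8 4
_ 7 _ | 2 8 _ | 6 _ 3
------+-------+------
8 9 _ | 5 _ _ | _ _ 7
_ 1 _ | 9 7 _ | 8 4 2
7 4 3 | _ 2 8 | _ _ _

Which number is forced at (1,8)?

2

Cell (1,8) itself could take any of {2, 6} by direct elimination.
Consider where 2 can go in row 1.
(1,1) is out (box 1 already has a 2).
(1,2) is out (column 2 already has a 2).
(1,5) is out (column 5 already has a 2).
(1,6) is out (column 6 already has a 2).
So the only cell in row 1 that can hold 2 is (1,8).
Therefore (1,8) = 2.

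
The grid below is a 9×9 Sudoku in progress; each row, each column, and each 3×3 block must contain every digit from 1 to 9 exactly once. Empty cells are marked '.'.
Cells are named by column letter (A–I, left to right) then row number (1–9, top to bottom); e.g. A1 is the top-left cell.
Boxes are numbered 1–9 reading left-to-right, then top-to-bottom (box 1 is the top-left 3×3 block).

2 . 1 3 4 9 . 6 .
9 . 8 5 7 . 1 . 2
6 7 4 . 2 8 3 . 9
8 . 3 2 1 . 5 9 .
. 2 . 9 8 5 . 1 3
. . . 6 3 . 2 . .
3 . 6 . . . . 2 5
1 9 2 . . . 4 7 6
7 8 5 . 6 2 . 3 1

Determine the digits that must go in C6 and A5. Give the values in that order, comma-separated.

9,4

For C6:
  Consider where 9 can go in row 6.
  A6 is out (column A already has a 9).
  B6 is out (column B already has a 9).
  F6 is out (column F already has a 9).
  H6 is out (column H already has a 9).
  I6 is out (column I already has a 9).
  So the only cell in row 6 that can hold 9 is C6.
  So C6 = 9.
For A5:
  Row 5 already contains {1, 2, 3, 5, 8, 9}.
  Column A already contains {1, 2, 3, 6, 7, 8, 9}.
  Its 3×3 block (box 4) already contains {2, 3, 8}.
  The only value from 1–9 not eliminated is 4, so A5 = 4.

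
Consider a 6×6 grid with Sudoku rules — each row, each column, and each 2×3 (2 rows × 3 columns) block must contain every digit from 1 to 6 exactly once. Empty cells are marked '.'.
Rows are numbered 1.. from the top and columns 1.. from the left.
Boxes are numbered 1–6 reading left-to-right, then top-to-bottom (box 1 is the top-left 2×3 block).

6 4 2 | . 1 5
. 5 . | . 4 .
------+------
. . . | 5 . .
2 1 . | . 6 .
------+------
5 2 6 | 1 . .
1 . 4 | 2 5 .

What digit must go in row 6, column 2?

3

Row 6 already contains {1, 2, 4, 5}.
Column 2 already contains {1, 2, 4, 5}.
Its 2×3 block (box 5) already contains {1, 2, 4, 5, 6}.
The only value from 1–6 not eliminated is 3, so row 6, column 2 = 3.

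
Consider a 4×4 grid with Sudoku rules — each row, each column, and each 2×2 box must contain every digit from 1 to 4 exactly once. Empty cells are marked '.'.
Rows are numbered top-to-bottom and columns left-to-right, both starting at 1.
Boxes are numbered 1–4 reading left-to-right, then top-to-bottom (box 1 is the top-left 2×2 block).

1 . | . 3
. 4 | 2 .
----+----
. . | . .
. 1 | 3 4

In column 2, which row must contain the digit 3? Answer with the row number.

Consider where 3 can go in column 2.
R1C2 is out (row 1 already has a 3).
So the only cell in column 2 that can hold 3 is R3C2.
That is row 3.

3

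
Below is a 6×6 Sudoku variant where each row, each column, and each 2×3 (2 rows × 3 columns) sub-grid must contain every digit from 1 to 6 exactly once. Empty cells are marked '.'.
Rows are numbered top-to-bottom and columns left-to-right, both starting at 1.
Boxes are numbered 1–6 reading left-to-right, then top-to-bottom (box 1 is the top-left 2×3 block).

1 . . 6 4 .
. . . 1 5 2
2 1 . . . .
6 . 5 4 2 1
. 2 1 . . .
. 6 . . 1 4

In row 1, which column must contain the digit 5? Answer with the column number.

Consider where 5 can go in row 1.
r1c3 is out (column 3 already has a 5).
r1c6 is out (box 2 already has a 5).
So the only cell in row 1 that can hold 5 is r1c2.
That is column 2.

2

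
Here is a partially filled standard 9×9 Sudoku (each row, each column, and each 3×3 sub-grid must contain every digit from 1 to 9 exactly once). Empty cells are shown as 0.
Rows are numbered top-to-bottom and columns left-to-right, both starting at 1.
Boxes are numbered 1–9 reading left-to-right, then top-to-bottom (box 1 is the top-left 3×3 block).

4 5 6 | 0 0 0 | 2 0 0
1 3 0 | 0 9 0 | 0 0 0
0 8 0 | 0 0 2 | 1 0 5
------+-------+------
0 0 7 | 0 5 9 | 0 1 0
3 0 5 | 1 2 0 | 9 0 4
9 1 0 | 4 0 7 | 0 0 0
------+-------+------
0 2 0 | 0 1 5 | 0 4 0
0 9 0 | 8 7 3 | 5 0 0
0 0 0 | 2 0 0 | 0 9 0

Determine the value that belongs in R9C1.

5

Cell R9C1 itself could take any of {5, 6, 7, 8} by direct elimination.
Consider where 5 can go in row 9.
R9C2 is out (column 2 already has a 5). R9C3 is out (column 3 already has a 5). R9C5 is out (column 5 already has a 5). R9C6 is out (column 6 already has a 5). The remaining empty cells in row 9 are similarly blocked.
So the only cell in row 9 that can hold 5 is R9C1.
Therefore R9C1 = 5.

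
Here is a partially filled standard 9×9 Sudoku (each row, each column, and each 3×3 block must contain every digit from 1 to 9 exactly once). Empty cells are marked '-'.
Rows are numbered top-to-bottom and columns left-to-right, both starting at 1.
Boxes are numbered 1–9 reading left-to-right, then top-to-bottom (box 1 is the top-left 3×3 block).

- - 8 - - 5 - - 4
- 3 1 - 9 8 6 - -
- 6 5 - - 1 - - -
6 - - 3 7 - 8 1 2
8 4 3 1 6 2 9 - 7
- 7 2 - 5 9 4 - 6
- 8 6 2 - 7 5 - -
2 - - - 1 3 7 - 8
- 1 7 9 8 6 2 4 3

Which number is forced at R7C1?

3

Cell R7C1 itself could take any of {3, 4, 9} by direct elimination.
Consider where 3 can go in column 1.
R1C1 is out (box 1 already has a 3).
R2C1 is out (row 2 already has a 3).
R3C1 is out (box 1 already has a 3).
R6C1 is out (box 4 already has a 3).
R9C1 is out (row 9 already has a 3).
So the only cell in column 1 that can hold 3 is R7C1.
Therefore R7C1 = 3.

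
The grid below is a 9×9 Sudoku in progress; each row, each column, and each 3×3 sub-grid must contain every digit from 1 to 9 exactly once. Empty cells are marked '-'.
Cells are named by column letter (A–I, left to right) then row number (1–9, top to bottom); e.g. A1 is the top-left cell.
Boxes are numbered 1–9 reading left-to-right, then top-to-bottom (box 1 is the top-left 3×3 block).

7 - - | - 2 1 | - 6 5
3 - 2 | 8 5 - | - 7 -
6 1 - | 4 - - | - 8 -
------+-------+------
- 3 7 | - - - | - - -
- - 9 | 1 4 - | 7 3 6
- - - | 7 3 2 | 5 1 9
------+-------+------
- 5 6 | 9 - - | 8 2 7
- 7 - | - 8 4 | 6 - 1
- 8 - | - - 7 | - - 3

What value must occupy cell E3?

7

Cell E3 itself could take any of {7, 9} by direct elimination.
Consider where 7 can go in row 3.
C3 is out (column C already has a 7).
F3 is out (column F already has a 7).
G3 is out (column G already has a 7).
I3 is out (column I already has a 7).
So the only cell in row 3 that can hold 7 is E3.
Therefore E3 = 7.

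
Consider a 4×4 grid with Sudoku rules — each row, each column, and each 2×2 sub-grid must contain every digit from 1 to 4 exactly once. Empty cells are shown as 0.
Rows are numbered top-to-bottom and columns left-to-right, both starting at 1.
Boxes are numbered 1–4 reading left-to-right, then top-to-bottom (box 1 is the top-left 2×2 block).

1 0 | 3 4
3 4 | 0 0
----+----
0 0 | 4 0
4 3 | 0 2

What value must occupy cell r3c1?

2

Row 3 already contains {4}.
Column 1 already contains {1, 3, 4}.
Its 2×2 block (box 3) already contains {3, 4}.
The only value from 1–4 not eliminated is 2, so r3c1 = 2.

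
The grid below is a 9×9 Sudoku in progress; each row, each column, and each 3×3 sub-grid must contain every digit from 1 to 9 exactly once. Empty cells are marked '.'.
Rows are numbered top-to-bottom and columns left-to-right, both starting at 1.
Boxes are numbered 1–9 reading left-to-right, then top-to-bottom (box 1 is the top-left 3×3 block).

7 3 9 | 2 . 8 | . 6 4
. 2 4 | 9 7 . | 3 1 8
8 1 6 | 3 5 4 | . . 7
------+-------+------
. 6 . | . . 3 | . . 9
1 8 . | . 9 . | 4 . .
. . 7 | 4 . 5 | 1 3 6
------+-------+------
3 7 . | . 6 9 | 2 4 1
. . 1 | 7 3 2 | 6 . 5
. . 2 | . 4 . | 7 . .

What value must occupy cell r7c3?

Cell r7c3 itself could take any of {5, 8} by direct elimination.
Consider where 8 can go in column 3.
r4c3 is out (box 4 already has a 8).
r5c3 is out (row 5 already has a 8).
So the only cell in column 3 that can hold 8 is r7c3.
Therefore r7c3 = 8.

8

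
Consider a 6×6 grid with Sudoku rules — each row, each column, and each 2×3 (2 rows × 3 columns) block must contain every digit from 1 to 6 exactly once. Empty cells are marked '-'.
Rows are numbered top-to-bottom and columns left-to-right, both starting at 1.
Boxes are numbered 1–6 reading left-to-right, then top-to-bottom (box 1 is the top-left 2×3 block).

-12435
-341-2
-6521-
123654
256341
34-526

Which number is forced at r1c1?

6

Row 1 already contains {1, 2, 3, 4, 5}.
Column 1 already contains {1, 2, 3}.
Its 2×3 block (box 1) already contains {1, 2, 3, 4}.
The only value from 1–6 not eliminated is 6, so r1c1 = 6.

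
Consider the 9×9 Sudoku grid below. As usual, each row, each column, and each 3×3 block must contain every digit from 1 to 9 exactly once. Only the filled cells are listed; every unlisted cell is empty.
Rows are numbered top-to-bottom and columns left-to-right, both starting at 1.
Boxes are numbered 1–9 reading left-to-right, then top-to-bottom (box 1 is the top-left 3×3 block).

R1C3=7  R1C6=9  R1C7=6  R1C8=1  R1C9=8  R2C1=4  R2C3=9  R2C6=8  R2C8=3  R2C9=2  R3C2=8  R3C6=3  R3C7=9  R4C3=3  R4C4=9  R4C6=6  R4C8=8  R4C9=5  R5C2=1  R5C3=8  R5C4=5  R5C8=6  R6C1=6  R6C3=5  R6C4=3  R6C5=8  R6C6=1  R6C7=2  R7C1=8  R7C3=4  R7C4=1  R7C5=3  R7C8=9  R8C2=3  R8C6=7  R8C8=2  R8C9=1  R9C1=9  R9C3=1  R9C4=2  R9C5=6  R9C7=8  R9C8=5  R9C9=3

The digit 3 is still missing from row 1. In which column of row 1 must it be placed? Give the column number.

Consider where 3 can go in row 1.
R1C2 is out (column 2 already has a 3).
R1C4 is out (column 4 already has a 3).
R1C5 is out (column 5 already has a 3).
So the only cell in row 1 that can hold 3 is R1C1.
That is column 1.

1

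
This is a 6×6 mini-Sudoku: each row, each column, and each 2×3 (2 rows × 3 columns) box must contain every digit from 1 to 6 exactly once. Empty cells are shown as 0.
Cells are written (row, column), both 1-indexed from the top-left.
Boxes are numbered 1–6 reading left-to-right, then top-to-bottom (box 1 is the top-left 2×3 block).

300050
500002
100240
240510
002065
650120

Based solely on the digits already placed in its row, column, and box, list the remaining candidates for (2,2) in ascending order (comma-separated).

1,6

Row 2 already contains {2, 5}.
Column 2 already contains {4, 5}.
Its 2×3 block (box 1) already contains {3, 5}.
Removing those from 1–6 leaves {1, 6} as the candidates for (2,2).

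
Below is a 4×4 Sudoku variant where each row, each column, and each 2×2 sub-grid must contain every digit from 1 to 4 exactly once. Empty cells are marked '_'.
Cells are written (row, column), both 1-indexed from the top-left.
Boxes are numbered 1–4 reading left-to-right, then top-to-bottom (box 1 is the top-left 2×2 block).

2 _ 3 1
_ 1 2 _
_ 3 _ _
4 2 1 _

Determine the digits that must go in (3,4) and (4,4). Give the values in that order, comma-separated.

For (3,4):
  Consider where 2 can go in column 4.
  (2,4) is out (row 2 already has a 2).
  (4,4) is out (row 4 already has a 2).
  So the only cell in column 4 that can hold 2 is (3,4).
  So (3,4) = 2.
For (4,4):
  Row 4 already contains {1, 2, 4}.
  Column 4 already contains {1}.
  Its 2×2 block (box 4) already contains {1}.
  The only value from 1–4 not eliminated is 3, so (4,4) = 3.

2,3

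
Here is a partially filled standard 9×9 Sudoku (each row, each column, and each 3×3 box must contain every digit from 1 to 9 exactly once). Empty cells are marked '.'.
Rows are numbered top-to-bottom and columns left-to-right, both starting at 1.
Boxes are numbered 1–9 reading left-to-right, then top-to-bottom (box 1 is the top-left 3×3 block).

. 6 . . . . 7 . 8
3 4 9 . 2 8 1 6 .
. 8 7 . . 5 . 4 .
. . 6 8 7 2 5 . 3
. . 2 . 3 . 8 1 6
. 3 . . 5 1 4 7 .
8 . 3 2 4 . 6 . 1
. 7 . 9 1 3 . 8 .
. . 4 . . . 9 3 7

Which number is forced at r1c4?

3

Cell r1c4 itself could take any of {1, 3, 4} by direct elimination.
Consider where 3 can go in row 1.
r1c1 is out (column 1 already has a 3).
r1c3 is out (column 3 already has a 3).
r1c5 is out (column 5 already has a 3).
r1c6 is out (column 6 already has a 3).
r1c8 is out (column 8 already has a 3).
So the only cell in row 1 that can hold 3 is r1c4.
Therefore r1c4 = 3.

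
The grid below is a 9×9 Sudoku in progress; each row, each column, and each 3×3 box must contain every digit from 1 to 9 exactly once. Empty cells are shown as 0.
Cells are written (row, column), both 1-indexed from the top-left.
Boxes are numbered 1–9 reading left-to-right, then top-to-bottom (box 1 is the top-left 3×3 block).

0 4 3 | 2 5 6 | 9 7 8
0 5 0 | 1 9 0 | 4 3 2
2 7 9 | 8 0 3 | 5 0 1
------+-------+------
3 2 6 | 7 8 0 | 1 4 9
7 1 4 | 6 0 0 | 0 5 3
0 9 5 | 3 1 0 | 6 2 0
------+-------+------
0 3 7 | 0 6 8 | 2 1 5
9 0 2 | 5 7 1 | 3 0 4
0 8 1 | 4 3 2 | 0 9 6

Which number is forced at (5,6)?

Row 5 already contains {1, 3, 4, 5, 6, 7}.
Column 6 already contains {1, 2, 3, 6, 8}.
Its 3×3 block (box 5) already contains {1, 3, 6, 7, 8}.
The only value from 1–9 not eliminated is 9, so (5,6) = 9.

9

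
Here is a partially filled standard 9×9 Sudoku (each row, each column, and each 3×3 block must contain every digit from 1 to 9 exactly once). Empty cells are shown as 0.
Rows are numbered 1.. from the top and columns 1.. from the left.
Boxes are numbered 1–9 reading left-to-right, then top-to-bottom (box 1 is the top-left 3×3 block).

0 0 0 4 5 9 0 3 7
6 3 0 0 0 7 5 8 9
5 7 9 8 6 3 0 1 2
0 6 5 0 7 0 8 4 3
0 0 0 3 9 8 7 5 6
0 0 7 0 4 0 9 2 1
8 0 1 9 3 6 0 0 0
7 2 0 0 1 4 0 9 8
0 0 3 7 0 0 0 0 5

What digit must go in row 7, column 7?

Cell row 7, column 7 itself could take any of {2, 4} by direct elimination.
Consider where 2 can go in row 7.
row 7, column 2 is out (column 2 already has a 2).
row 7, column 8 is out (column 8 already has a 2).
row 7, column 9 is out (column 9 already has a 2).
So the only cell in row 7 that can hold 2 is row 7, column 7.
Therefore row 7, column 7 = 2.

2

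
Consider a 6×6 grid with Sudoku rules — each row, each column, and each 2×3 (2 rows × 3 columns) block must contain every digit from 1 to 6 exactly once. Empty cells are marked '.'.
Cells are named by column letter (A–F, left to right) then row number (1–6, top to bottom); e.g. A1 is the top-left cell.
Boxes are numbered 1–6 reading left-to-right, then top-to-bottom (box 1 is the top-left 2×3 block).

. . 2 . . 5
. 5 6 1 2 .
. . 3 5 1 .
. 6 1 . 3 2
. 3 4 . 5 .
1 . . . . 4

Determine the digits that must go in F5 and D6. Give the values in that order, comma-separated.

1,3

For F5:
  Consider where 1 can go in row 5.
  A5 is out (column A already has a 1).
  D5 is out (column D already has a 1).
  So the only cell in row 5 that can hold 1 is F5.
  So F5 = 1.
For D6:
  Consider where 3 can go in box 6.
  D5 is out (row 5 already has a 3).
  F5 is out (row 5 already has a 3).
  E6 is out (column E already has a 3).
  So the only cell in box 6 that can hold 3 is D6.
  So D6 = 3.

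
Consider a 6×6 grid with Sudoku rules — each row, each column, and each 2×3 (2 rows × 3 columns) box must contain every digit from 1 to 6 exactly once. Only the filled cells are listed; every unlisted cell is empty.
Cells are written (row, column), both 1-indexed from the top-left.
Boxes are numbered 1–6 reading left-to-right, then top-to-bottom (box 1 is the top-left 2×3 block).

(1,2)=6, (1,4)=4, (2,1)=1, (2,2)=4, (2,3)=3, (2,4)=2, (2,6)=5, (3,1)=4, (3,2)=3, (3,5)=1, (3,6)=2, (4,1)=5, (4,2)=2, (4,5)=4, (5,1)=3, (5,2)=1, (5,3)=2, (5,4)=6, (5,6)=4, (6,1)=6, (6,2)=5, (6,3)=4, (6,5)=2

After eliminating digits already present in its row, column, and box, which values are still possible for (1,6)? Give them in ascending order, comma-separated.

Row 1 already contains {4, 6}.
Column 6 already contains {2, 4, 5}.
Its 2×3 block (box 2) already contains {2, 4, 5}.
Removing those from 1–6 leaves {1, 3} as the candidates for (1,6).

1,3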